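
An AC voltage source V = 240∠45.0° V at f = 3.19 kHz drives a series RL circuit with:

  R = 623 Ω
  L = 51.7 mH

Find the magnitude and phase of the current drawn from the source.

Step 1 — Angular frequency: ω = 2π·f = 2π·3190 = 2.004e+04 rad/s.
Step 2 — Component impedances:
  R: Z = R = 623 Ω
  L: Z = jωL = j·2.004e+04·0.0517 = 0 + j1036 Ω
Step 3 — Series combination: Z_total = R + L = 623 + j1036 Ω = 1209∠59.0° Ω.
Step 4 — Source phasor: V = 240∠45.0° V = 169.7 + j169.7 V.
Step 5 — Ohm's law: I = V / Z_total = (169.7 + j169.7) / (623 + j1036) = 0.1926 - j0.04797 A.
Step 6 — Convert to polar: |I| = 0.1985 A, ∠I = -14.0°.

I = 0.1985∠-14.0° A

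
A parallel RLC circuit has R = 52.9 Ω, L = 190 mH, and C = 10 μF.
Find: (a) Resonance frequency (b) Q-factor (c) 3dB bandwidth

Step 1 — Resonance: ω₀ = 1/√(LC) = 1/√(0.19·1e-05) = 725.5 rad/s.
Step 2 — f₀ = ω₀/(2π) = 115.5 Hz.
Step 3 — Parallel Q: Q = R/(ω₀L) = 52.9/(725.5·0.19) = 0.3838.
Step 4 — Bandwidth: Δω = ω₀/Q = 1890 rad/s; BW = Δω/(2π) = 300.9 Hz.

(a) f₀ = 115.5 Hz  (b) Q = 0.3838  (c) BW = 300.9 Hz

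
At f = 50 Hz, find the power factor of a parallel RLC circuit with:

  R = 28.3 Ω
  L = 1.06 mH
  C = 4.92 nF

Step 1 — Angular frequency: ω = 2π·f = 2π·50 = 314.2 rad/s.
Step 2 — Component impedances:
  R: Z = R = 28.3 Ω
  L: Z = jωL = j·314.2·0.00106 = 0 + j0.333 Ω
  C: Z = 1/(jωC) = -j/(ω·C) = 0 - j6.47e+05 Ω
Step 3 — Parallel combination: 1/Z_total = 1/R + 1/L + 1/C; Z_total = 0.003918 + j0.333 Ω = 0.333∠89.3° Ω.
Step 4 — Power factor: PF = cos(φ) = Re(Z)/|Z| = 0.003918/0.333 = 0.01177.
Step 5 — Type: Im(Z) = 0.333 ⇒ lagging (phase φ = 89.3°).

PF = 0.01177 (lagging, φ = 89.3°)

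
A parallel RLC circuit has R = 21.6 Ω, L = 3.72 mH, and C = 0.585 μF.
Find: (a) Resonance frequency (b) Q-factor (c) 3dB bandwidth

Step 1 — Resonance: ω₀ = 1/√(LC) = 1/√(0.00372·5.85e-07) = 2.144e+04 rad/s.
Step 2 — f₀ = ω₀/(2π) = 3412 Hz.
Step 3 — Parallel Q: Q = R/(ω₀L) = 21.6/(2.144e+04·0.00372) = 0.2709.
Step 4 — Bandwidth: Δω = ω₀/Q = 7.914e+04 rad/s; BW = Δω/(2π) = 1.26e+04 Hz.

(a) f₀ = 3412 Hz  (b) Q = 0.2709  (c) BW = 1.26e+04 Hz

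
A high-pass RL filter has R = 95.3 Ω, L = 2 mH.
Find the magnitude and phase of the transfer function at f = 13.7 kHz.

Step 1 — Angular frequency: ω = 2π·1.37e+04 = 8.608e+04 rad/s.
Step 2 — Transfer function: H(jω) = jωL/(R + jωL).
Step 3 — Numerator jωL = j·172.2; denominator R + jωL = 95.3 + j172.2.
Step 4 — H = 0.7654 + j0.4237.
Step 5 — Magnitude: |H| = 0.8749 (-1.2 dB); phase: φ = 29.0°.

|H| = 0.8749 (-1.2 dB), φ = 29.0°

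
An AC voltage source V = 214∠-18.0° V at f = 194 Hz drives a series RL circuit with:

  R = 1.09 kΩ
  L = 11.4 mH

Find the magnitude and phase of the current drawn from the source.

Step 1 — Angular frequency: ω = 2π·f = 2π·194 = 1219 rad/s.
Step 2 — Component impedances:
  R: Z = R = 1090 Ω
  L: Z = jωL = j·1219·0.0114 = 0 + j13.9 Ω
Step 3 — Series combination: Z_total = R + L = 1090 + j13.9 Ω = 1090∠0.7° Ω.
Step 4 — Source phasor: V = 214∠-18.0° V = 203.5 - j66.13 V.
Step 5 — Ohm's law: I = V / Z_total = (203.5 - j66.13) / (1090 + j13.9) = 0.1859 - j0.06304 A.
Step 6 — Convert to polar: |I| = 0.1963 A, ∠I = -18.7°.

I = 0.1963∠-18.7° A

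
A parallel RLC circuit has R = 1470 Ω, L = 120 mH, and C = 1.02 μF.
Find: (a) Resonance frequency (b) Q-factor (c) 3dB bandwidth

Step 1 — Resonance: ω₀ = 1/√(LC) = 1/√(0.12·1.02e-06) = 2858 rad/s.
Step 2 — f₀ = ω₀/(2π) = 454.9 Hz.
Step 3 — Parallel Q: Q = R/(ω₀L) = 1470/(2858·0.12) = 4.286.
Step 4 — Bandwidth: Δω = ω₀/Q = 666.9 rad/s; BW = Δω/(2π) = 106.1 Hz.

(a) f₀ = 454.9 Hz  (b) Q = 4.286  (c) BW = 106.1 Hz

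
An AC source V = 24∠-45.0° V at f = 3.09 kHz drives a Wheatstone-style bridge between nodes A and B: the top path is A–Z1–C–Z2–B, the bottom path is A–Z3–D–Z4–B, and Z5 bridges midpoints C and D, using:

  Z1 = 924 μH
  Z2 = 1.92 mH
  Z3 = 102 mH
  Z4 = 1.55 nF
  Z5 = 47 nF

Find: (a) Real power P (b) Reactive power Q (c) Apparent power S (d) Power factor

Step 1 — Angular frequency: ω = 2π·f = 2π·3090 = 1.942e+04 rad/s.
Step 2 — Component impedances:
  Z1: Z = jωL = j·1.942e+04·0.000924 = 0 + j17.94 Ω
  Z2: Z = jωL = j·1.942e+04·0.00192 = 0 + j37.28 Ω
  Z3: Z = jωL = j·1.942e+04·0.102 = 0 + j1980 Ω
  Z4: Z = 1/(jωC) = -j/(ω·C) = 0 - j3.323e+04 Ω
  Z5: Z = 1/(jωC) = -j/(ω·C) = 0 - j1096 Ω
Step 3 — Bridge requires nodal analysis (the Z5 bridge couples midpoints C and D, so the two paths cannot be reduced to a simple series/parallel combination). Setting node B to ground and injecting 1 A at node A, the 3-node admittance system at A, C, D solves to V_A = Z_AB = 0 + j54.87 Ω = 54.87∠90.0° Ω.
Step 4 — Source phasor: V = 24∠-45.0° V = 16.97 - j16.97 V.
Step 5 — Current: I = V / Z = -0.3093 - j0.3093 A = 0.4374∠-135.0° A.
Step 6 — Complex power: S = V·I* = 0 + j10.5 VA.
Step 7 — Real power: P = Re(S) = 0 W.
Step 8 — Reactive power: Q = Im(S) = 10.5 VAR.
Step 9 — Apparent power: |S| = 10.5 VA.
Step 10 — Power factor: PF = P/|S| = 0 (lagging).

(a) P = 0 W  (b) Q = 10.5 VAR  (c) S = 10.5 VA  (d) PF = 0 (lagging)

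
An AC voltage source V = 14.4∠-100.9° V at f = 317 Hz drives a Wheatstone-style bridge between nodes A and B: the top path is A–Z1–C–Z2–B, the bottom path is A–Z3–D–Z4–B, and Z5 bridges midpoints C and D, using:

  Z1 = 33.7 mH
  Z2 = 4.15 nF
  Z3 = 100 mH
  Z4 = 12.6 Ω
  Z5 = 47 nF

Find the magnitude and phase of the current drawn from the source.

Step 1 — Angular frequency: ω = 2π·f = 2π·317 = 1992 rad/s.
Step 2 — Component impedances:
  Z1: Z = jωL = j·1992·0.0337 = 0 + j67.12 Ω
  Z2: Z = 1/(jωC) = -j/(ω·C) = 0 - j1.21e+05 Ω
  Z3: Z = jωL = j·1992·0.1 = 0 + j199.2 Ω
  Z4: Z = R = 12.6 Ω
  Z5: Z = 1/(jωC) = -j/(ω·C) = 0 - j1.068e+04 Ω
Step 3 — Bridge requires nodal analysis (the Z5 bridge couples midpoints C and D, so the two paths cannot be reduced to a simple series/parallel combination). Setting node B to ground and injecting 1 A at node A, the 3-node admittance system at A, C, D solves to V_A = Z_AB = 12.64 + j203.3 Ω = 203.7∠86.4° Ω.
Step 4 — Source phasor: V = 14.4∠-100.9° V = -2.723 - j14.14 V.
Step 5 — Ohm's law: I = V / Z_total = (-2.723 - j14.14) / (12.64 + j203.3) = -0.0701 + j0.009033 A.
Step 6 — Convert to polar: |I| = 0.07068 A, ∠I = 172.7°.

I = 0.07068∠172.7° A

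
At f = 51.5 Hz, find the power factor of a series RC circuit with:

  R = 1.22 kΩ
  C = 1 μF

Step 1 — Angular frequency: ω = 2π·f = 2π·51.5 = 323.6 rad/s.
Step 2 — Component impedances:
  R: Z = R = 1220 Ω
  C: Z = 1/(jωC) = -j/(ω·C) = 0 - j3090 Ω
Step 3 — Series combination: Z_total = R + C = 1220 - j3090 Ω = 3322∠-68.5° Ω.
Step 4 — Power factor: PF = cos(φ) = Re(Z)/|Z| = 1220/3322 = 0.3672.
Step 5 — Type: Im(Z) = -3090 ⇒ leading (phase φ = -68.5°).

PF = 0.3672 (leading, φ = -68.5°)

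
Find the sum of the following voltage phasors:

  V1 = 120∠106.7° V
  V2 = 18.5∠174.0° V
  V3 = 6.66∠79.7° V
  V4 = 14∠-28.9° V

Step 1 — Convert each phasor to rectangular form:
  V1 = 120·(cos(106.7°) + j·sin(106.7°)) = -34.48 + j114.9 V
  V2 = 18.5·(cos(174.0°) + j·sin(174.0°)) = -18.4 + j1.934 V
  V3 = 6.66·(cos(79.7°) + j·sin(79.7°)) = 1.191 + j6.553 V
  V4 = 14·(cos(-28.9°) + j·sin(-28.9°)) = 12.26 - j6.766 V
Step 2 — Sum components: V_total = -39.43 + j116.7 V.
Step 3 — Convert to polar: |V_total| = 123.1 V, ∠V_total = 108.7°.

V_total = 123.1∠108.7° V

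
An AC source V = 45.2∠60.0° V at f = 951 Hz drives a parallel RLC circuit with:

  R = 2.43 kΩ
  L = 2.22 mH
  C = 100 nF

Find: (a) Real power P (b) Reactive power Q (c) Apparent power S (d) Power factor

Step 1 — Angular frequency: ω = 2π·f = 2π·951 = 5975 rad/s.
Step 2 — Component impedances:
  R: Z = R = 2430 Ω
  L: Z = jωL = j·5975·0.00222 = 0 + j13.27 Ω
  C: Z = 1/(jωC) = -j/(ω·C) = 0 - j1674 Ω
Step 3 — Parallel combination: 1/Z_total = 1/R + 1/L + 1/C; Z_total = 0.07357 + j13.37 Ω = 13.37∠89.7° Ω.
Step 4 — Source phasor: V = 45.2∠60.0° V = 22.6 + j39.14 V.
Step 5 — Current: I = V / Z = 2.937 - j1.674 A = 3.38∠-29.7° A.
Step 6 — Complex power: S = V·I* = 0.8408 + j152.8 VA.
Step 7 — Real power: P = Re(S) = 0.8408 W.
Step 8 — Reactive power: Q = Im(S) = 152.8 VAR.
Step 9 — Apparent power: |S| = 152.8 VA.
Step 10 — Power factor: PF = P/|S| = 0.005502 (lagging).

(a) P = 0.8408 W  (b) Q = 152.8 VAR  (c) S = 152.8 VA  (d) PF = 0.005502 (lagging)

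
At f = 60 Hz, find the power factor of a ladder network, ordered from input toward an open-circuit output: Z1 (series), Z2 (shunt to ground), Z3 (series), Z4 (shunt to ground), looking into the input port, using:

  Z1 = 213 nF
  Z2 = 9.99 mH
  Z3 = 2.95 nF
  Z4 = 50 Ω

Step 1 — Angular frequency: ω = 2π·f = 2π·60 = 377 rad/s.
Step 2 — Component impedances:
  Z1: Z = 1/(jωC) = -j/(ω·C) = 0 - j1.245e+04 Ω
  Z2: Z = jωL = j·377·0.00999 = 0 + j3.766 Ω
  Z3: Z = 1/(jωC) = -j/(ω·C) = 0 - j8.992e+05 Ω
  Z4: Z = R = 50 Ω
Step 3 — Ladder network (open output): work backward from the far end, alternating series and parallel combinations. Z_in = 0 - j1.245e+04 Ω = 1.245e+04∠-90.0° Ω.
Step 4 — Power factor: PF = cos(φ) = Re(Z)/|Z| = 8.77148e-10/12449.7 = 7.046e-14.
Step 5 — Type: Im(Z) = -1.245e+04 ⇒ leading (phase φ = -90.0°).

PF = 7.046e-14 (leading, φ = -90.0°)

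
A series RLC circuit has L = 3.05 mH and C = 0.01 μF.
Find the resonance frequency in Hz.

Step 1 — Resonance condition Im(Z)=0 gives ω₀ = 1/√(LC).
Step 2 — ω₀ = 1/√(0.00305·1e-08) = 1.811e+05 rad/s.
Step 3 — f₀ = ω₀/(2π) = 2.882e+04 Hz.

f₀ = 2.882e+04 Hz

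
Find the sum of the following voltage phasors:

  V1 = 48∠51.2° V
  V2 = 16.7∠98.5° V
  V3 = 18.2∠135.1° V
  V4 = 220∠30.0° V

Step 1 — Convert each phasor to rectangular form:
  V1 = 48·(cos(51.2°) + j·sin(51.2°)) = 30.08 + j37.41 V
  V2 = 16.7·(cos(98.5°) + j·sin(98.5°)) = -2.468 + j16.52 V
  V3 = 18.2·(cos(135.1°) + j·sin(135.1°)) = -12.89 + j12.85 V
  V4 = 220·(cos(30.0°) + j·sin(30.0°)) = 190.5 + j110 V
Step 2 — Sum components: V_total = 205.2 + j176.8 V.
Step 3 — Convert to polar: |V_total| = 270.9 V, ∠V_total = 40.7°.

V_total = 270.9∠40.7° V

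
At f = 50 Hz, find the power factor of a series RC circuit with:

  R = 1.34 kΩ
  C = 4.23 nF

Step 1 — Angular frequency: ω = 2π·f = 2π·50 = 314.2 rad/s.
Step 2 — Component impedances:
  R: Z = R = 1340 Ω
  C: Z = 1/(jωC) = -j/(ω·C) = 0 - j7.525e+05 Ω
Step 3 — Series combination: Z_total = R + C = 1340 - j7.525e+05 Ω = 7.525e+05∠-89.9° Ω.
Step 4 — Power factor: PF = cos(φ) = Re(Z)/|Z| = 1340/7.525e+05 = 0.001781.
Step 5 — Type: Im(Z) = -7.525e+05 ⇒ leading (phase φ = -89.9°).

PF = 0.001781 (leading, φ = -89.9°)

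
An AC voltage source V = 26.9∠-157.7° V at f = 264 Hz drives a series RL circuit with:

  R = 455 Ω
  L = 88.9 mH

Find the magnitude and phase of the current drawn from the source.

Step 1 — Angular frequency: ω = 2π·f = 2π·264 = 1659 rad/s.
Step 2 — Component impedances:
  R: Z = R = 455 Ω
  L: Z = jωL = j·1659·0.0889 = 0 + j147.5 Ω
Step 3 — Series combination: Z_total = R + L = 455 + j147.5 Ω = 478.3∠18.0° Ω.
Step 4 — Source phasor: V = 26.9∠-157.7° V = -24.89 - j10.21 V.
Step 5 — Ohm's law: I = V / Z_total = (-24.89 - j10.21) / (455 + j147.5) = -0.05608 - j0.004259 A.
Step 6 — Convert to polar: |I| = 0.05624 A, ∠I = -175.7°.

I = 0.05624∠-175.7° A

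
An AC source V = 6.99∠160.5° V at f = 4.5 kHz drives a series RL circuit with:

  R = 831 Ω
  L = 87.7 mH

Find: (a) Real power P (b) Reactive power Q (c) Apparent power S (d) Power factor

Step 1 — Angular frequency: ω = 2π·f = 2π·4500 = 2.827e+04 rad/s.
Step 2 — Component impedances:
  R: Z = R = 831 Ω
  L: Z = jωL = j·2.827e+04·0.0877 = 0 + j2480 Ω
Step 3 — Series combination: Z_total = R + L = 831 + j2480 Ω = 2615∠71.5° Ω.
Step 4 — Source phasor: V = 6.99∠160.5° V = -6.589 + j2.333 V.
Step 5 — Current: I = V / Z = 4.537e-05 + j0.002672 A = 0.002673∠89.0° A.
Step 6 — Complex power: S = V·I* = 0.005937 + j0.01771 VA.
Step 7 — Real power: P = Re(S) = 0.005937 W.
Step 8 — Reactive power: Q = Im(S) = 0.01771 VAR.
Step 9 — Apparent power: |S| = 0.01868 VA.
Step 10 — Power factor: PF = P/|S| = 0.3178 (lagging).

(a) P = 0.005937 W  (b) Q = 0.01771 VAR  (c) S = 0.01868 VA  (d) PF = 0.3178 (lagging)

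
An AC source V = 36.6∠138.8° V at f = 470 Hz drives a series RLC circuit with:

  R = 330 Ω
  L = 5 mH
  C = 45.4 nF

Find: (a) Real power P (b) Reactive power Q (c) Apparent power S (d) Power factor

Step 1 — Angular frequency: ω = 2π·f = 2π·470 = 2953 rad/s.
Step 2 — Component impedances:
  R: Z = R = 330 Ω
  L: Z = jωL = j·2953·0.005 = 0 + j14.77 Ω
  C: Z = 1/(jωC) = -j/(ω·C) = 0 - j7459 Ω
Step 3 — Series combination: Z_total = R + L + C = 330 - j7444 Ω = 7451∠-87.5° Ω.
Step 4 — Source phasor: V = 36.6∠138.8° V = -27.54 + j24.11 V.
Step 5 — Current: I = V / Z = -0.003396 - j0.003549 A = 0.004912∠-133.7° A.
Step 6 — Complex power: S = V·I* = 0.007962 - j0.1796 VA.
Step 7 — Real power: P = Re(S) = 0.007962 W.
Step 8 — Reactive power: Q = Im(S) = -0.1796 VAR.
Step 9 — Apparent power: |S| = 0.1798 VA.
Step 10 — Power factor: PF = P/|S| = 0.04429 (leading).

(a) P = 0.007962 W  (b) Q = -0.1796 VAR  (c) S = 0.1798 VA  (d) PF = 0.04429 (leading)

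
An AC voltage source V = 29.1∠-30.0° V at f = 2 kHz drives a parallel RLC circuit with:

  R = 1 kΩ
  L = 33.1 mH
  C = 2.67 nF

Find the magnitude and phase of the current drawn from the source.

Step 1 — Angular frequency: ω = 2π·f = 2π·2000 = 1.257e+04 rad/s.
Step 2 — Component impedances:
  R: Z = R = 1000 Ω
  L: Z = jωL = j·1.257e+04·0.0331 = 0 + j415.9 Ω
  C: Z = 1/(jωC) = -j/(ω·C) = 0 - j2.98e+04 Ω
Step 3 — Parallel combination: 1/Z_total = 1/R + 1/L + 1/C; Z_total = 151.1 + j358.1 Ω = 388.7∠67.1° Ω.
Step 4 — Source phasor: V = 29.1∠-30.0° V = 25.2 - j14.55 V.
Step 5 — Ohm's law: I = V / Z_total = (25.2 - j14.55) / (151.1 + j358.1) = -0.009291 - j0.07429 A.
Step 6 — Convert to polar: |I| = 0.07487 A, ∠I = -97.1°.

I = 0.07487∠-97.1° A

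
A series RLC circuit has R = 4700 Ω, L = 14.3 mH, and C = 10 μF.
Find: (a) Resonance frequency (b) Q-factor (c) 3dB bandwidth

Step 1 — Resonance condition Im(Z)=0 gives ω₀ = 1/√(LC).
Step 2 — ω₀ = 1/√(0.0143·1e-05) = 2644 rad/s.
Step 3 — f₀ = ω₀/(2π) = 420.9 Hz.
Step 4 — Series Q: Q = ω₀L/R = 2644·0.0143/4700 = 0.008046.
Step 5 — 3dB bandwidth: Δω = ω₀/Q = 3.287e+05 rad/s; BW = Δω/(2π) = 5.231e+04 Hz.

(a) f₀ = 420.9 Hz  (b) Q = 0.008046  (c) BW = 5.231e+04 Hz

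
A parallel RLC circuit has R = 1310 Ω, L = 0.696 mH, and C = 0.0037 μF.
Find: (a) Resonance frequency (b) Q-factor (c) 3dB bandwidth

Step 1 — Resonance: ω₀ = 1/√(LC) = 1/√(0.000696·3.7e-09) = 6.232e+05 rad/s.
Step 2 — f₀ = ω₀/(2π) = 9.918e+04 Hz.
Step 3 — Parallel Q: Q = R/(ω₀L) = 1310/(6.232e+05·0.000696) = 3.02.
Step 4 — Bandwidth: Δω = ω₀/Q = 2.063e+05 rad/s; BW = Δω/(2π) = 3.284e+04 Hz.

(a) f₀ = 9.918e+04 Hz  (b) Q = 3.02  (c) BW = 3.284e+04 Hz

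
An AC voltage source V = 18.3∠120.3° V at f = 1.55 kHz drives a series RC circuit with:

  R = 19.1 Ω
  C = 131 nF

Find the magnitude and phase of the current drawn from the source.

Step 1 — Angular frequency: ω = 2π·f = 2π·1550 = 9739 rad/s.
Step 2 — Component impedances:
  R: Z = R = 19.1 Ω
  C: Z = 1/(jωC) = -j/(ω·C) = 0 - j783.8 Ω
Step 3 — Series combination: Z_total = R + C = 19.1 - j783.8 Ω = 784.1∠-88.6° Ω.
Step 4 — Source phasor: V = 18.3∠120.3° V = -9.233 + j15.8 V.
Step 5 — Ohm's law: I = V / Z_total = (-9.233 + j15.8) / (19.1 - j783.8) = -0.02043 - j0.01128 A.
Step 6 — Convert to polar: |I| = 0.02334 A, ∠I = -151.1°.

I = 0.02334∠-151.1° A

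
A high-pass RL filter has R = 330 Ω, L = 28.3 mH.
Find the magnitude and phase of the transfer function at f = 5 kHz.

Step 1 — Angular frequency: ω = 2π·5000 = 3.142e+04 rad/s.
Step 2 — Transfer function: H(jω) = jωL/(R + jωL).
Step 3 — Numerator jωL = j·889.1; denominator R + jωL = 330 + j889.1.
Step 4 — H = 0.8789 + j0.3262.
Step 5 — Magnitude: |H| = 0.9375 (-0.6 dB); phase: φ = 20.4°.

|H| = 0.9375 (-0.6 dB), φ = 20.4°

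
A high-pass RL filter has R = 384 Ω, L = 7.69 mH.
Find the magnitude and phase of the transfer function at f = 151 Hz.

Step 1 — Angular frequency: ω = 2π·151 = 948.8 rad/s.
Step 2 — Transfer function: H(jω) = jωL/(R + jωL).
Step 3 — Numerator jωL = j·7.296; denominator R + jωL = 384 + j7.296.
Step 4 — H = 0.0003609 + j0.01899.
Step 5 — Magnitude: |H| = 0.019 (-34.4 dB); phase: φ = 88.9°.

|H| = 0.019 (-34.4 dB), φ = 88.9°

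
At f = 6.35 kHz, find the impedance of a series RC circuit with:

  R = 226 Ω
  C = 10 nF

Step 1 — Angular frequency: ω = 2π·f = 2π·6350 = 3.99e+04 rad/s.
Step 2 — Component impedances:
  R: Z = R = 226 Ω
  C: Z = 1/(jωC) = -j/(ω·C) = 0 - j2506 Ω
Step 3 — Series combination: Z_total = R + C = 226 - j2506 Ω = 2517∠-84.8° Ω.

Z = 226 - j2506 Ω = 2517∠-84.8° Ω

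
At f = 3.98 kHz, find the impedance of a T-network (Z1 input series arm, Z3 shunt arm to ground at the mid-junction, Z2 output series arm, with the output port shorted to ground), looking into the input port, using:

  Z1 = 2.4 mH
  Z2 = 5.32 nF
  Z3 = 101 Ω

Step 1 — Angular frequency: ω = 2π·f = 2π·3980 = 2.501e+04 rad/s.
Step 2 — Component impedances:
  Z1: Z = jωL = j·2.501e+04·0.0024 = 0 + j60.02 Ω
  Z2: Z = 1/(jωC) = -j/(ω·C) = 0 - j7517 Ω
  Z3: Z = R = 101 Ω
Step 3 — With the output port shorted to ground, the output series arm Z2 runs from the junction to ground; the shunt arm Z3 also runs from the junction to ground. They appear in parallel: Z3 || Z2 = 101 - j1.357 Ω.
Step 4 — Series with input arm Z1: Z_in = Z1 + (Z3 || Z2) = 101 + j58.66 Ω = 116.8∠30.2° Ω.

Z = 101 + j58.66 Ω = 116.8∠30.2° Ω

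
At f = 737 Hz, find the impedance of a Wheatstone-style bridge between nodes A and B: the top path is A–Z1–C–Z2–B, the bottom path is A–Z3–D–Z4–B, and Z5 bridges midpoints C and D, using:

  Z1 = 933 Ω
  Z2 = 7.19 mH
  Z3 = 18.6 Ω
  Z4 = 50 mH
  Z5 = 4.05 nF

Step 1 — Angular frequency: ω = 2π·f = 2π·737 = 4631 rad/s.
Step 2 — Component impedances:
  Z1: Z = R = 933 Ω
  Z2: Z = jωL = j·4631·0.00719 = 0 + j33.29 Ω
  Z3: Z = R = 18.6 Ω
  Z4: Z = jωL = j·4631·0.05 = 0 + j231.5 Ω
  Z5: Z = 1/(jωC) = -j/(ω·C) = 0 - j5.332e+04 Ω
Step 3 — Bridge requires nodal analysis (the Z5 bridge couples midpoints C and D, so the two paths cannot be reduced to a simple series/parallel combination). Setting node B to ground and injecting 1 A at node A, the 3-node admittance system at A, C, D solves to V_A = Z_AB = 68.67 + j209.4 Ω = 220.4∠71.8° Ω.

Z = 68.67 + j209.4 Ω = 220.4∠71.8° Ω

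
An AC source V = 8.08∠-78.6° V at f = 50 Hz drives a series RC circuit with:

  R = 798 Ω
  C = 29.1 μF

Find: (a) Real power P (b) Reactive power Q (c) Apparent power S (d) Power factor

Step 1 — Angular frequency: ω = 2π·f = 2π·50 = 314.2 rad/s.
Step 2 — Component impedances:
  R: Z = R = 798 Ω
  C: Z = 1/(jωC) = -j/(ω·C) = 0 - j109.4 Ω
Step 3 — Series combination: Z_total = R + C = 798 - j109.4 Ω = 805.5∠-7.8° Ω.
Step 4 — Source phasor: V = 8.08∠-78.6° V = 1.597 - j7.921 V.
Step 5 — Current: I = V / Z = 0.0033 - j0.009473 A = 0.01003∠-70.8° A.
Step 6 — Complex power: S = V·I* = 0.0803 - j0.01101 VA.
Step 7 — Real power: P = Re(S) = 0.0803 W.
Step 8 — Reactive power: Q = Im(S) = -0.01101 VAR.
Step 9 — Apparent power: |S| = 0.08105 VA.
Step 10 — Power factor: PF = P/|S| = 0.9907 (leading).

(a) P = 0.0803 W  (b) Q = -0.01101 VAR  (c) S = 0.08105 VA  (d) PF = 0.9907 (leading)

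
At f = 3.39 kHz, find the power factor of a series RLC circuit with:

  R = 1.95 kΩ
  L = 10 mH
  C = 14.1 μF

Step 1 — Angular frequency: ω = 2π·f = 2π·3390 = 2.13e+04 rad/s.
Step 2 — Component impedances:
  R: Z = R = 1950 Ω
  L: Z = jωL = j·2.13e+04·0.01 = 0 + j213 Ω
  C: Z = 1/(jωC) = -j/(ω·C) = 0 - j3.33 Ω
Step 3 — Series combination: Z_total = R + L + C = 1950 + j209.7 Ω = 1961∠6.1° Ω.
Step 4 — Power factor: PF = cos(φ) = Re(Z)/|Z| = 1950/1961.2 = 0.9943.
Step 5 — Type: Im(Z) = 209.7 ⇒ lagging (phase φ = 6.1°).

PF = 0.9943 (lagging, φ = 6.1°)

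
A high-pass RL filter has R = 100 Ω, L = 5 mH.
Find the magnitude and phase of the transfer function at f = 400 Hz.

Step 1 — Angular frequency: ω = 2π·400 = 2513 rad/s.
Step 2 — Transfer function: H(jω) = jωL/(R + jωL).
Step 3 — Numerator jωL = j·12.57; denominator R + jωL = 100 + j12.57.
Step 4 — H = 0.01555 + j0.1237.
Step 5 — Magnitude: |H| = 0.1247 (-18.1 dB); phase: φ = 82.8°.

|H| = 0.1247 (-18.1 dB), φ = 82.8°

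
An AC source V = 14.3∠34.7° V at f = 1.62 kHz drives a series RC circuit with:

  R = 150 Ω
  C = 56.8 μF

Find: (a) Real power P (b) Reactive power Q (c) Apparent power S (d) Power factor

Step 1 — Angular frequency: ω = 2π·f = 2π·1620 = 1.018e+04 rad/s.
Step 2 — Component impedances:
  R: Z = R = 150 Ω
  C: Z = 1/(jωC) = -j/(ω·C) = 0 - j1.73 Ω
Step 3 — Series combination: Z_total = R + C = 150 - j1.73 Ω = 150∠-0.7° Ω.
Step 4 — Source phasor: V = 14.3∠34.7° V = 11.76 + j8.141 V.
Step 5 — Current: I = V / Z = 0.07774 + j0.05517 A = 0.09533∠35.4° A.
Step 6 — Complex power: S = V·I* = 1.363 - j0.01572 VA.
Step 7 — Real power: P = Re(S) = 1.363 W.
Step 8 — Reactive power: Q = Im(S) = -0.01572 VAR.
Step 9 — Apparent power: |S| = 1.363 VA.
Step 10 — Power factor: PF = P/|S| = 0.9999 (leading).

(a) P = 1.363 W  (b) Q = -0.01572 VAR  (c) S = 1.363 VA  (d) PF = 0.9999 (leading)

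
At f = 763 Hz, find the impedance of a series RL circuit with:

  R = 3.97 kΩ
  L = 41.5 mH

Step 1 — Angular frequency: ω = 2π·f = 2π·763 = 4794 rad/s.
Step 2 — Component impedances:
  R: Z = R = 3970 Ω
  L: Z = jωL = j·4794·0.0415 = 0 + j199 Ω
Step 3 — Series combination: Z_total = R + L = 3970 + j199 Ω = 3975∠2.9° Ω.

Z = 3970 + j199 Ω = 3975∠2.9° Ω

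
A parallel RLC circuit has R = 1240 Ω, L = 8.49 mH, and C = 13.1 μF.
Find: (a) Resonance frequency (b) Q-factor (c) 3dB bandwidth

Step 1 — Resonance: ω₀ = 1/√(LC) = 1/√(0.00849·1.31e-05) = 2999 rad/s.
Step 2 — f₀ = ω₀/(2π) = 477.2 Hz.
Step 3 — Parallel Q: Q = R/(ω₀L) = 1240/(2999·0.00849) = 48.71.
Step 4 — Bandwidth: Δω = ω₀/Q = 61.56 rad/s; BW = Δω/(2π) = 9.798 Hz.

(a) f₀ = 477.2 Hz  (b) Q = 48.71  (c) BW = 9.798 Hz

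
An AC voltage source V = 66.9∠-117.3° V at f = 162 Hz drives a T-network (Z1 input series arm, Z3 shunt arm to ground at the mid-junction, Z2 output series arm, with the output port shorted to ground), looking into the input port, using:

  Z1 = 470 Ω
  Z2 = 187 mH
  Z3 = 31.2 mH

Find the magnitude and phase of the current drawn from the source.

Step 1 — Angular frequency: ω = 2π·f = 2π·162 = 1018 rad/s.
Step 2 — Component impedances:
  Z1: Z = R = 470 Ω
  Z2: Z = jωL = j·1018·0.187 = 0 + j190.3 Ω
  Z3: Z = jωL = j·1018·0.0312 = 0 + j31.76 Ω
Step 3 — With the output port shorted to ground, the output series arm Z2 runs from the junction to ground; the shunt arm Z3 also runs from the junction to ground. They appear in parallel: Z3 || Z2 = 0 + j27.22 Ω.
Step 4 — Series with input arm Z1: Z_in = Z1 + (Z3 || Z2) = 470 + j27.22 Ω = 470.8∠3.3° Ω.
Step 5 — Source phasor: V = 66.9∠-117.3° V = -30.68 - j59.45 V.
Step 6 — Ohm's law: I = V / Z_total = (-30.68 - j59.45) / (470 + j27.22) = -0.07237 - j0.1223 A.
Step 7 — Convert to polar: |I| = 0.1421 A, ∠I = -120.6°.

I = 0.1421∠-120.6° A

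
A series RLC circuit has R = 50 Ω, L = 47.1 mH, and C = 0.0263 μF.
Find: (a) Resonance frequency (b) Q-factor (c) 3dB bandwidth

Step 1 — Resonance: ω₀ = 1/√(LC) = 1/√(0.0471·2.63e-08) = 2.841e+04 rad/s.
Step 2 — f₀ = ω₀/(2π) = 4522 Hz.
Step 3 — Series Q: Q = ω₀L/R = 2.841e+04·0.0471/50 = 26.76.
Step 4 — Bandwidth: Δω = ω₀/Q = 1062 rad/s; BW = Δω/(2π) = 169 Hz.

(a) f₀ = 4522 Hz  (b) Q = 26.76  (c) BW = 169 Hz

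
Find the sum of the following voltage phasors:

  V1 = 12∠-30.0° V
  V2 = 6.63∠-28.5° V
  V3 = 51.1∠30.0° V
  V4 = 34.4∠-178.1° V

Step 1 — Convert each phasor to rectangular form:
  V1 = 12·(cos(-30.0°) + j·sin(-30.0°)) = 10.39 - j6 V
  V2 = 6.63·(cos(-28.5°) + j·sin(-28.5°)) = 5.827 - j3.164 V
  V3 = 51.1·(cos(30.0°) + j·sin(30.0°)) = 44.25 + j25.55 V
  V4 = 34.4·(cos(-178.1°) + j·sin(-178.1°)) = -34.38 - j1.141 V
Step 2 — Sum components: V_total = 26.09 + j15.25 V.
Step 3 — Convert to polar: |V_total| = 30.22 V, ∠V_total = 30.3°.

V_total = 30.22∠30.3° V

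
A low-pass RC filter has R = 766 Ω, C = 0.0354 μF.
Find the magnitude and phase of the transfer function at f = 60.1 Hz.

Step 1 — Angular frequency: ω = 2π·60.1 = 377.6 rad/s.
Step 2 — Transfer function: H(jω) = 1/(1 + jωRC).
Step 3 — Denominator: 1 + jωRC = 1 + j·377.6·766·3.54e-08 = 1 + j0.01024.
Step 4 — H = 0.9999 - j0.01024.
Step 5 — Magnitude: |H| = 0.9999 (-0.0 dB); phase: φ = -0.6°.

|H| = 0.9999 (-0.0 dB), φ = -0.6°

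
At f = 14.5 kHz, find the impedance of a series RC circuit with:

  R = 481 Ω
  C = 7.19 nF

Step 1 — Angular frequency: ω = 2π·f = 2π·1.45e+04 = 9.111e+04 rad/s.
Step 2 — Component impedances:
  R: Z = R = 481 Ω
  C: Z = 1/(jωC) = -j/(ω·C) = 0 - j1527 Ω
Step 3 — Series combination: Z_total = R + C = 481 - j1527 Ω = 1601∠-72.5° Ω.

Z = 481 - j1527 Ω = 1601∠-72.5° Ω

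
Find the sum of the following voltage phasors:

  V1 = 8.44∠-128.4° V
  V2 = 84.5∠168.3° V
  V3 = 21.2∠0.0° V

Step 1 — Convert each phasor to rectangular form:
  V1 = 8.44·(cos(-128.4°) + j·sin(-128.4°)) = -5.242 - j6.614 V
  V2 = 84.5·(cos(168.3°) + j·sin(168.3°)) = -82.74 + j17.14 V
  V3 = 21.2·(cos(0.0°) + j·sin(0.0°)) = 21.2 V
Step 2 — Sum components: V_total = -66.79 + j10.52 V.
Step 3 — Convert to polar: |V_total| = 67.61 V, ∠V_total = 171.0°.

V_total = 67.61∠171.0° V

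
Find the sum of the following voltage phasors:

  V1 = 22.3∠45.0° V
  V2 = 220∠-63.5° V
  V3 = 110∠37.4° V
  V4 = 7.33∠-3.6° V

Step 1 — Convert each phasor to rectangular form:
  V1 = 22.3·(cos(45.0°) + j·sin(45.0°)) = 15.77 + j15.77 V
  V2 = 220·(cos(-63.5°) + j·sin(-63.5°)) = 98.16 - j196.9 V
  V3 = 110·(cos(37.4°) + j·sin(37.4°)) = 87.39 + j66.81 V
  V4 = 7.33·(cos(-3.6°) + j·sin(-3.6°)) = 7.316 - j0.4603 V
Step 2 — Sum components: V_total = 208.6 - j114.8 V.
Step 3 — Convert to polar: |V_total| = 238.1 V, ∠V_total = -28.8°.

V_total = 238.1∠-28.8° V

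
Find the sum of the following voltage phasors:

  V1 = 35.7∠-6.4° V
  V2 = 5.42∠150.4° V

Step 1 — Convert each phasor to rectangular form:
  V1 = 35.7·(cos(-6.4°) + j·sin(-6.4°)) = 35.48 - j3.979 V
  V2 = 5.42·(cos(150.4°) + j·sin(150.4°)) = -4.713 + j2.677 V
Step 2 — Sum components: V_total = 30.76 - j1.302 V.
Step 3 — Convert to polar: |V_total| = 30.79 V, ∠V_total = -2.4°.

V_total = 30.79∠-2.4° V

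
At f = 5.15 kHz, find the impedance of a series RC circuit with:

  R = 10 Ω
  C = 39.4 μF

Step 1 — Angular frequency: ω = 2π·f = 2π·5150 = 3.236e+04 rad/s.
Step 2 — Component impedances:
  R: Z = R = 10 Ω
  C: Z = 1/(jωC) = -j/(ω·C) = 0 - j0.7844 Ω
Step 3 — Series combination: Z_total = R + C = 10 - j0.7844 Ω = 10.03∠-4.5° Ω.

Z = 10 - j0.7844 Ω = 10.03∠-4.5° Ω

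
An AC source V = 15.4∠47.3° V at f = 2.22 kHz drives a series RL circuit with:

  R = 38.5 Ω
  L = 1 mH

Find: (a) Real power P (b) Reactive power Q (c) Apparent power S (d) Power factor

Step 1 — Angular frequency: ω = 2π·f = 2π·2220 = 1.395e+04 rad/s.
Step 2 — Component impedances:
  R: Z = R = 38.5 Ω
  L: Z = jωL = j·1.395e+04·0.001 = 0 + j13.95 Ω
Step 3 — Series combination: Z_total = R + L = 38.5 + j13.95 Ω = 40.95∠19.9° Ω.
Step 4 — Source phasor: V = 15.4∠47.3° V = 10.44 + j11.32 V.
Step 5 — Current: I = V / Z = 0.3339 + j0.173 A = 0.3761∠27.4° A.
Step 6 — Complex power: S = V·I* = 5.445 + j1.973 VA.
Step 7 — Real power: P = Re(S) = 5.445 W.
Step 8 — Reactive power: Q = Im(S) = 1.973 VAR.
Step 9 — Apparent power: |S| = 5.792 VA.
Step 10 — Power factor: PF = P/|S| = 0.9402 (lagging).

(a) P = 5.445 W  (b) Q = 1.973 VAR  (c) S = 5.792 VA  (d) PF = 0.9402 (lagging)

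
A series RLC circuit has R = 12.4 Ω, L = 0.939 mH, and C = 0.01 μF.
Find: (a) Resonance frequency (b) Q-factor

Step 1 — Resonance condition Im(Z)=0 gives ω₀ = 1/√(LC).
Step 2 — ω₀ = 1/√(0.000939·1e-08) = 3.263e+05 rad/s.
Step 3 — f₀ = ω₀/(2π) = 5.194e+04 Hz.
Step 4 — Series Q: Q = ω₀L/R = 3.263e+05·0.000939/12.4 = 24.71.

(a) f₀ = 5.194e+04 Hz  (b) Q = 24.71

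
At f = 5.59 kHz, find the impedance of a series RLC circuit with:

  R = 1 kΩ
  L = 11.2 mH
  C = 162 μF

Step 1 — Angular frequency: ω = 2π·f = 2π·5590 = 3.512e+04 rad/s.
Step 2 — Component impedances:
  R: Z = R = 1000 Ω
  L: Z = jωL = j·3.512e+04·0.0112 = 0 + j393.4 Ω
  C: Z = 1/(jωC) = -j/(ω·C) = 0 - j0.1757 Ω
Step 3 — Series combination: Z_total = R + L + C = 1000 + j393.2 Ω = 1075∠21.5° Ω.

Z = 1000 + j393.2 Ω = 1075∠21.5° Ω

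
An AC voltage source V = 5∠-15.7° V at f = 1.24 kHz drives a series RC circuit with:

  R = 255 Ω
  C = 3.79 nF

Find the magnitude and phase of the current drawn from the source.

Step 1 — Angular frequency: ω = 2π·f = 2π·1240 = 7791 rad/s.
Step 2 — Component impedances:
  R: Z = R = 255 Ω
  C: Z = 1/(jωC) = -j/(ω·C) = 0 - j3.387e+04 Ω
Step 3 — Series combination: Z_total = R + C = 255 - j3.387e+04 Ω = 3.387e+04∠-89.6° Ω.
Step 4 — Source phasor: V = 5∠-15.7° V = 4.813 - j1.353 V.
Step 5 — Ohm's law: I = V / Z_total = (4.813 - j1.353) / (255 - j3.387e+04) = 4.102e-05 + j0.0001418 A.
Step 6 — Convert to polar: |I| = 0.0001476 A, ∠I = 73.9°.

I = 0.0001476∠73.9° A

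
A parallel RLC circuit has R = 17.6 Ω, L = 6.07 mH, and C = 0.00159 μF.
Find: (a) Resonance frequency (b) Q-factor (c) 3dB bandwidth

Step 1 — Resonance: ω₀ = 1/√(LC) = 1/√(0.00607·1.59e-09) = 3.219e+05 rad/s.
Step 2 — f₀ = ω₀/(2π) = 5.123e+04 Hz.
Step 3 — Parallel Q: Q = R/(ω₀L) = 17.6/(3.219e+05·0.00607) = 0.009008.
Step 4 — Bandwidth: Δω = ω₀/Q = 3.573e+07 rad/s; BW = Δω/(2π) = 5.687e+06 Hz.

(a) f₀ = 5.123e+04 Hz  (b) Q = 0.009008  (c) BW = 5.687e+06 Hz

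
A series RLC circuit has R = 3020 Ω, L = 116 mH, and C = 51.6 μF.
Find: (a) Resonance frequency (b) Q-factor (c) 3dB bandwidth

Step 1 — Resonance: ω₀ = 1/√(LC) = 1/√(0.116·5.16e-05) = 408.7 rad/s.
Step 2 — f₀ = ω₀/(2π) = 65.05 Hz.
Step 3 — Series Q: Q = ω₀L/R = 408.7·0.116/3020 = 0.0157.
Step 4 — Bandwidth: Δω = ω₀/Q = 2.603e+04 rad/s; BW = Δω/(2π) = 4144 Hz.

(a) f₀ = 65.05 Hz  (b) Q = 0.0157  (c) BW = 4144 Hz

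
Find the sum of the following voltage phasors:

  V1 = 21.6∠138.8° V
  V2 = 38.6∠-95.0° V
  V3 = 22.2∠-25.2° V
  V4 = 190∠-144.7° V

Step 1 — Convert each phasor to rectangular form:
  V1 = 21.6·(cos(138.8°) + j·sin(138.8°)) = -16.25 + j14.23 V
  V2 = 38.6·(cos(-95.0°) + j·sin(-95.0°)) = -3.364 - j38.45 V
  V3 = 22.2·(cos(-25.2°) + j·sin(-25.2°)) = 20.09 - j9.452 V
  V4 = 190·(cos(-144.7°) + j·sin(-144.7°)) = -155.1 - j109.8 V
Step 2 — Sum components: V_total = -154.6 - j143.5 V.
Step 3 — Convert to polar: |V_total| = 210.9 V, ∠V_total = -137.1°.

V_total = 210.9∠-137.1° V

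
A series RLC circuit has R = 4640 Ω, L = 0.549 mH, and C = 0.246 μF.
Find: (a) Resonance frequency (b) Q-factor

Step 1 — Resonance condition Im(Z)=0 gives ω₀ = 1/√(LC).
Step 2 — ω₀ = 1/√(0.000549·2.46e-07) = 8.605e+04 rad/s.
Step 3 — f₀ = ω₀/(2π) = 1.37e+04 Hz.
Step 4 — Series Q: Q = ω₀L/R = 8.605e+04·0.000549/4640 = 0.01018.

(a) f₀ = 1.37e+04 Hz  (b) Q = 0.01018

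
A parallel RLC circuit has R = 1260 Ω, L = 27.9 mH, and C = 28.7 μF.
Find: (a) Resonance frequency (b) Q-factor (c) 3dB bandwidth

Step 1 — Resonance: ω₀ = 1/√(LC) = 1/√(0.0279·2.87e-05) = 1118 rad/s.
Step 2 — f₀ = ω₀/(2π) = 177.9 Hz.
Step 3 — Parallel Q: Q = R/(ω₀L) = 1260/(1118·0.0279) = 40.41.
Step 4 — Bandwidth: Δω = ω₀/Q = 27.65 rad/s; BW = Δω/(2π) = 4.401 Hz.

(a) f₀ = 177.9 Hz  (b) Q = 40.41  (c) BW = 4.401 Hz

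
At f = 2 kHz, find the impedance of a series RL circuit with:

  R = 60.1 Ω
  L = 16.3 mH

Step 1 — Angular frequency: ω = 2π·f = 2π·2000 = 1.257e+04 rad/s.
Step 2 — Component impedances:
  R: Z = R = 60.1 Ω
  L: Z = jωL = j·1.257e+04·0.0163 = 0 + j204.8 Ω
Step 3 — Series combination: Z_total = R + L = 60.1 + j204.8 Ω = 213.5∠73.6° Ω.

Z = 60.1 + j204.8 Ω = 213.5∠73.6° Ω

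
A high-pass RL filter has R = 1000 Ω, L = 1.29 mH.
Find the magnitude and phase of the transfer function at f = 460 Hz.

Step 1 — Angular frequency: ω = 2π·460 = 2890 rad/s.
Step 2 — Transfer function: H(jω) = jωL/(R + jωL).
Step 3 — Numerator jωL = j·3.728; denominator R + jωL = 1000 + j3.728.
Step 4 — H = 1.39e-05 + j0.003728.
Step 5 — Magnitude: |H| = 0.003728 (-48.6 dB); phase: φ = 89.8°.

|H| = 0.003728 (-48.6 dB), φ = 89.8°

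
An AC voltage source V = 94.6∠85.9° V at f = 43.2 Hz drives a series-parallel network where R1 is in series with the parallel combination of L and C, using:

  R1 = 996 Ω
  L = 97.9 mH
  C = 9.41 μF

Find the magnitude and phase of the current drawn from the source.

Step 1 — Angular frequency: ω = 2π·f = 2π·43.2 = 271.4 rad/s.
Step 2 — Component impedances:
  R1: Z = R = 996 Ω
  L: Z = jωL = j·271.4·0.0979 = 0 + j26.57 Ω
  C: Z = 1/(jωC) = -j/(ω·C) = 0 - j391.5 Ω
Step 3 — Parallel branch: L || C = 1/(1/L + 1/C) = 0 + j28.51 Ω.
Step 4 — Series with R1: Z_total = R1 + (L || C) = 996 + j28.51 Ω = 996.4∠1.6° Ω.
Step 5 — Source phasor: V = 94.6∠85.9° V = 6.764 + j94.36 V.
Step 6 — Ohm's law: I = V / Z_total = (6.764 + j94.36) / (996 + j28.51) = 0.009495 + j0.09447 A.
Step 7 — Convert to polar: |I| = 0.09494 A, ∠I = 84.3°.

I = 0.09494∠84.3° A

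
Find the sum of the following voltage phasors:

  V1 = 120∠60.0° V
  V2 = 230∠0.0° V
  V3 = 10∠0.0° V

Step 1 — Convert each phasor to rectangular form:
  V1 = 120·(cos(60.0°) + j·sin(60.0°)) = 60 + j103.9 V
  V2 = 230·(cos(0.0°) + j·sin(0.0°)) = 230 V
  V3 = 10·(cos(0.0°) + j·sin(0.0°)) = 10 V
Step 2 — Sum components: V_total = 300 + j103.9 V.
Step 3 — Convert to polar: |V_total| = 317.5 V, ∠V_total = 19.1°.

V_total = 317.5∠19.1° V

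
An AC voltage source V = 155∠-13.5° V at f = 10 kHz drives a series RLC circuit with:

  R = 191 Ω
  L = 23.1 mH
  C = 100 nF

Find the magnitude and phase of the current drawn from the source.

Step 1 — Angular frequency: ω = 2π·f = 2π·1e+04 = 6.283e+04 rad/s.
Step 2 — Component impedances:
  R: Z = R = 191 Ω
  L: Z = jωL = j·6.283e+04·0.0231 = 0 + j1451 Ω
  C: Z = 1/(jωC) = -j/(ω·C) = 0 - j159.2 Ω
Step 3 — Series combination: Z_total = R + L + C = 191 + j1292 Ω = 1306∠81.6° Ω.
Step 4 — Source phasor: V = 155∠-13.5° V = 150.7 - j36.18 V.
Step 5 — Ohm's law: I = V / Z_total = (150.7 - j36.18) / (191 + j1292) = -0.01053 - j0.1182 A.
Step 6 — Convert to polar: |I| = 0.1187 A, ∠I = -95.1°.

I = 0.1187∠-95.1° A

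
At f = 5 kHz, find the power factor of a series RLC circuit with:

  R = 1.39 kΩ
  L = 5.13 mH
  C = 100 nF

Step 1 — Angular frequency: ω = 2π·f = 2π·5000 = 3.142e+04 rad/s.
Step 2 — Component impedances:
  R: Z = R = 1390 Ω
  L: Z = jωL = j·3.142e+04·0.00513 = 0 + j161.2 Ω
  C: Z = 1/(jωC) = -j/(ω·C) = 0 - j318.3 Ω
Step 3 — Series combination: Z_total = R + L + C = 1390 - j157.1 Ω = 1399∠-6.5° Ω.
Step 4 — Power factor: PF = cos(φ) = Re(Z)/|Z| = 1390/1398.85 = 0.9937.
Step 5 — Type: Im(Z) = -157.1 ⇒ leading (phase φ = -6.5°).

PF = 0.9937 (leading, φ = -6.5°)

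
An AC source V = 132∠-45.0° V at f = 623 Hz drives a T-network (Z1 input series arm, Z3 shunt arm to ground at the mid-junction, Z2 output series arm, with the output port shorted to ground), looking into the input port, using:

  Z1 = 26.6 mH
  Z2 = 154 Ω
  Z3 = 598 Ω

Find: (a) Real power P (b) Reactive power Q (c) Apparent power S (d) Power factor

Step 1 — Angular frequency: ω = 2π·f = 2π·623 = 3914 rad/s.
Step 2 — Component impedances:
  Z1: Z = jωL = j·3914·0.0266 = 0 + j104.1 Ω
  Z2: Z = R = 154 Ω
  Z3: Z = R = 598 Ω
Step 3 — With the output port shorted to ground, the output series arm Z2 runs from the junction to ground; the shunt arm Z3 also runs from the junction to ground. They appear in parallel: Z3 || Z2 = 122.5 Ω.
Step 4 — Series with input arm Z1: Z_in = Z1 + (Z3 || Z2) = 122.5 + j104.1 Ω = 160.7∠40.4° Ω.
Step 5 — Source phasor: V = 132∠-45.0° V = 93.34 - j93.34 V.
Step 6 — Current: I = V / Z = 0.06625 - j0.8185 A = 0.8212∠-85.4° A.
Step 7 — Complex power: S = V·I* = 82.58 + j70.21 VA.
Step 8 — Real power: P = Re(S) = 82.58 W.
Step 9 — Reactive power: Q = Im(S) = 70.21 VAR.
Step 10 — Apparent power: |S| = 108.4 VA.
Step 11 — Power factor: PF = P/|S| = 0.7618 (lagging).

(a) P = 82.58 W  (b) Q = 70.21 VAR  (c) S = 108.4 VA  (d) PF = 0.7618 (lagging)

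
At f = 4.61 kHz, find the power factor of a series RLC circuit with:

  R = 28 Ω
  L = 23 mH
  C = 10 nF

Step 1 — Angular frequency: ω = 2π·f = 2π·4610 = 2.897e+04 rad/s.
Step 2 — Component impedances:
  R: Z = R = 28 Ω
  L: Z = jωL = j·2.897e+04·0.023 = 0 + j666.2 Ω
  C: Z = 1/(jωC) = -j/(ω·C) = 0 - j3452 Ω
Step 3 — Series combination: Z_total = R + L + C = 28 - j2786 Ω = 2786∠-89.4° Ω.
Step 4 — Power factor: PF = cos(φ) = Re(Z)/|Z| = 28/2786 = 0.01005.
Step 5 — Type: Im(Z) = -2786 ⇒ leading (phase φ = -89.4°).

PF = 0.01005 (leading, φ = -89.4°)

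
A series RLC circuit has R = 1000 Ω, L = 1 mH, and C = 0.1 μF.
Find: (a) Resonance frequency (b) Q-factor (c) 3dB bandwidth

Step 1 — Resonance: ω₀ = 1/√(LC) = 1/√(0.001·1e-07) = 1e+05 rad/s.
Step 2 — f₀ = ω₀/(2π) = 1.592e+04 Hz.
Step 3 — Series Q: Q = ω₀L/R = 1e+05·0.001/1000 = 0.1.
Step 4 — Bandwidth: Δω = ω₀/Q = 1e+06 rad/s; BW = Δω/(2π) = 1.592e+05 Hz.

(a) f₀ = 1.592e+04 Hz  (b) Q = 0.1  (c) BW = 1.592e+05 Hz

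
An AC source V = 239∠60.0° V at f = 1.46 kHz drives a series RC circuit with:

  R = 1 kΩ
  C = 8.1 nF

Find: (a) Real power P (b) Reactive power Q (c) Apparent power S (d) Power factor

Step 1 — Angular frequency: ω = 2π·f = 2π·1460 = 9173 rad/s.
Step 2 — Component impedances:
  R: Z = R = 1000 Ω
  C: Z = 1/(jωC) = -j/(ω·C) = 0 - j1.346e+04 Ω
Step 3 — Series combination: Z_total = R + C = 1000 - j1.346e+04 Ω = 1.35e+04∠-85.8° Ω.
Step 4 — Source phasor: V = 239∠60.0° V = 119.5 + j207 V.
Step 5 — Current: I = V / Z = -0.01464 + j0.009967 A = 0.01771∠145.8° A.
Step 6 — Complex power: S = V·I* = 0.3136 - j4.221 VA.
Step 7 — Real power: P = Re(S) = 0.3136 W.
Step 8 — Reactive power: Q = Im(S) = -4.221 VAR.
Step 9 — Apparent power: |S| = 4.233 VA.
Step 10 — Power factor: PF = P/|S| = 0.0741 (leading).

(a) P = 0.3136 W  (b) Q = -4.221 VAR  (c) S = 4.233 VA  (d) PF = 0.0741 (leading)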